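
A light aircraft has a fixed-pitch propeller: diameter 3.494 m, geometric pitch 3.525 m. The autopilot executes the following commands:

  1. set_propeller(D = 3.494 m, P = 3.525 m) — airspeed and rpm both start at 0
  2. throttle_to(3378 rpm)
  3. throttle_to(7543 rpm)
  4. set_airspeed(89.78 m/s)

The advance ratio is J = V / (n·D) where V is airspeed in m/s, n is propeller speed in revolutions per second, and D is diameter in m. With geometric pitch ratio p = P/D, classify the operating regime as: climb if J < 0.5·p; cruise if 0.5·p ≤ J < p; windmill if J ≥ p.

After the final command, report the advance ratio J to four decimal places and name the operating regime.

J = 0.2044, regime = climb

set_propeller: D = 3.494 m, P = 3.525 m (p = P/D = 1.008872); state ← (V=0, rpm=0)
throttle_to(3378): rpm ← 3378
throttle_to(7543): rpm ← 7543
set_airspeed(89.78): V ← 89.78 m/s
final state: V = 89.78 m/s, rpm = 7543 → n = rpm/60 = 125.716667 rev/s
J = V / (n·D) = 89.78 / (125.716667 × 3.494) = 0.204392
regime bands: climb J<0.5044 | cruise [0.5044, 1.0089) | windmill J≥1.0089
J = 0.2044 → climb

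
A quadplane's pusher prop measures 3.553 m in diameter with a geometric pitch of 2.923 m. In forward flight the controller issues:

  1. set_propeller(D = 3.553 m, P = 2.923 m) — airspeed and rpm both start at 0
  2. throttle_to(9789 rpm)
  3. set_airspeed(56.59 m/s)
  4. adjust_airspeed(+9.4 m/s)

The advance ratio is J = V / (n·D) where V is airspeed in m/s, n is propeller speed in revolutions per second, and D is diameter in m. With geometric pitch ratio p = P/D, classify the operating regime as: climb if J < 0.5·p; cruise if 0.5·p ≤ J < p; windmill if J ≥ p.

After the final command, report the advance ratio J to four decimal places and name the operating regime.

J = 0.1138, regime = climb

set_propeller: D = 3.553 m, P = 2.923 m (p = P/D = 0.822685); state ← (V=0, rpm=0)
throttle_to(9789): rpm ← 9789
set_airspeed(56.59): V ← 56.59 m/s
adjust_airspeed(+9.4): V ← 56.59 +9.4 = 65.99 m/s
final state: V = 65.99 m/s, rpm = 9789 → n = rpm/60 = 163.150000 rev/s
J = V / (n·D) = 65.99 / (163.150000 × 3.553) = 0.113840
regime bands: climb J<0.4113 | cruise [0.4113, 0.8227) | windmill J≥0.8227
J = 0.1138 → climb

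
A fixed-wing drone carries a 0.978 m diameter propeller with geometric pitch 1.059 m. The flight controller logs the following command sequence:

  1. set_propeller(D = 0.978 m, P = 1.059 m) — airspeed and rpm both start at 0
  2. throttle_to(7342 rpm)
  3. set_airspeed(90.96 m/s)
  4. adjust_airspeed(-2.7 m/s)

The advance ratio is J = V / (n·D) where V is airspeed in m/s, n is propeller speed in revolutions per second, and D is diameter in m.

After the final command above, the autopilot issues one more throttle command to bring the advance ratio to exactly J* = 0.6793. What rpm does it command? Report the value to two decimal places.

set_propeller: D = 0.978 m, P = 1.059 m (p = P/D = 1.082822); state ← (V=0, rpm=0)
throttle_to(7342): rpm ← 7342
set_airspeed(90.96): V ← 90.96 m/s
adjust_airspeed(-2.7): V ← 90.96 -2.7 = 88.26 m/s
final state: V = 88.26 m/s, rpm = 7342 → n = rpm/60 = 122.366667 rev/s
target J* = 0.6793; solve J* = V/(n·D) for n: n = V/(J*·D) = 88.26/(0.6793 × 0.978) = 132.850580 rev/s
rpm = 60·n = 7971.034780

rpm = 7971.03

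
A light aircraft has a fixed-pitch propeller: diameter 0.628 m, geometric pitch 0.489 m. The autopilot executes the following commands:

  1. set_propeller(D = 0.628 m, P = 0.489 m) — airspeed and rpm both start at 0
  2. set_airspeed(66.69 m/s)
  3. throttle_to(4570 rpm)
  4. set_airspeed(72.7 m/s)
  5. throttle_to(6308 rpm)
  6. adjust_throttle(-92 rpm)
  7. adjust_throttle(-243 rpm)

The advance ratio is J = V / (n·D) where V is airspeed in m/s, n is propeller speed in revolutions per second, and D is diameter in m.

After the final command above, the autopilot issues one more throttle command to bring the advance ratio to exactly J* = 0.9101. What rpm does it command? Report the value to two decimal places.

set_propeller: D = 0.628 m, P = 0.489 m (p = P/D = 0.778662); state ← (V=0, rpm=0)
set_airspeed(66.69): V ← 66.69 m/s
throttle_to(4570): rpm ← 4570
set_airspeed(72.7): V ← 72.7 m/s
throttle_to(6308): rpm ← 6308
adjust_throttle(-92): rpm ← 6308 -92 = 6216
adjust_throttle(-243): rpm ← 6216 -243 = 5973
final state: V = 72.7 m/s, rpm = 5973 → n = rpm/60 = 99.550000 rev/s
target J* = 0.9101; solve J* = V/(n·D) for n: n = V/(J*·D) = 72.7/(0.9101 × 0.628) = 127.199573 rev/s
rpm = 60·n = 7631.974368

rpm = 7631.97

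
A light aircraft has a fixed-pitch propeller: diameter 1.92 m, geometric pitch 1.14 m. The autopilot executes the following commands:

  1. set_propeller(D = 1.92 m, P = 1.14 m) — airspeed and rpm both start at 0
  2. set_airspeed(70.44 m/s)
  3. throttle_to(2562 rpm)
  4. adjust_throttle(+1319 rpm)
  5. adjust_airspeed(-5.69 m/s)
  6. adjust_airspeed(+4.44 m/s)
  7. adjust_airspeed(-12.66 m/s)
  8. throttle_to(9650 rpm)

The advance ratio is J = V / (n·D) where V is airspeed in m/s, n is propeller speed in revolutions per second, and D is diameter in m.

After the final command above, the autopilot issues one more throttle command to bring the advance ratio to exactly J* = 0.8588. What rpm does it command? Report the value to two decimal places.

set_propeller: D = 1.92 m, P = 1.14 m (p = P/D = 0.593750); state ← (V=0, rpm=0)
set_airspeed(70.44): V ← 70.44 m/s
throttle_to(2562): rpm ← 2562
adjust_throttle(+1319): rpm ← 2562 +1319 = 3881
adjust_airspeed(-5.69): V ← 70.44 -5.69 = 64.75 m/s
adjust_airspeed(+4.44): V ← 64.75 +4.44 = 69.19 m/s
adjust_airspeed(-12.66): V ← 69.19 -12.66 = 56.53 m/s
throttle_to(9650): rpm ← 9650
final state: V = 56.53 m/s, rpm = 9650 → n = rpm/60 = 160.833333 rev/s
target J* = 0.8588; solve J* = V/(n·D) for n: n = V/(J*·D) = 56.53/(0.8588 × 1.92) = 34.283545 rev/s
rpm = 60·n = 2057.012692

rpm = 2057.01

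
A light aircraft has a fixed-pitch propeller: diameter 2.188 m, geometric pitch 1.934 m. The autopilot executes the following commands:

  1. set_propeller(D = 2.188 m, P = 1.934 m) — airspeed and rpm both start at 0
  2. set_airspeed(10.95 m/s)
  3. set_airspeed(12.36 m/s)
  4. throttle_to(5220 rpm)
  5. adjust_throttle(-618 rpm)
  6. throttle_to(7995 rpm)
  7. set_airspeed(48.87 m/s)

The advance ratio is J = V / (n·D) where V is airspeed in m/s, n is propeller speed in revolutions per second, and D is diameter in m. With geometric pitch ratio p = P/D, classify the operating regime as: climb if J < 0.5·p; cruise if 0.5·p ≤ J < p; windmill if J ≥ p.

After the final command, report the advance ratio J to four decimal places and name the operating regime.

set_propeller: D = 2.188 m, P = 1.934 m (p = P/D = 0.883912); state ← (V=0, rpm=0)
set_airspeed(10.95): V ← 10.95 m/s
set_airspeed(12.36): V ← 12.36 m/s
throttle_to(5220): rpm ← 5220
adjust_throttle(-618): rpm ← 5220 -618 = 4602
throttle_to(7995): rpm ← 7995
set_airspeed(48.87): V ← 48.87 m/s
final state: V = 48.87 m/s, rpm = 7995 → n = rpm/60 = 133.250000 rev/s
J = V / (n·D) = 48.87 / (133.250000 × 2.188) = 0.167621
regime bands: climb J<0.4420 | cruise [0.4420, 0.8839) | windmill J≥0.8839
J = 0.1676 → climb

J = 0.1676, regime = climb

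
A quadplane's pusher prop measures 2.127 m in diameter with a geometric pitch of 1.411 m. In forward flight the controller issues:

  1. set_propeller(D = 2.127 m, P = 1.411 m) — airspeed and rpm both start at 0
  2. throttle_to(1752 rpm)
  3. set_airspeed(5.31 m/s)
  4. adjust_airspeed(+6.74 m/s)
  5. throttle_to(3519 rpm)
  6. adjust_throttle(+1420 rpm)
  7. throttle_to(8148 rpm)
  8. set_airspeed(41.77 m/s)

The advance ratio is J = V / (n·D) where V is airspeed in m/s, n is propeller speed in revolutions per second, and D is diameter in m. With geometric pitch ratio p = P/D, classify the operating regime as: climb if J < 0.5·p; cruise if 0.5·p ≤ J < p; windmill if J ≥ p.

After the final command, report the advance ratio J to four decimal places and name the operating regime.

J = 0.1446, regime = climb

set_propeller: D = 2.127 m, P = 1.411 m (p = P/D = 0.663376); state ← (V=0, rpm=0)
throttle_to(1752): rpm ← 1752
set_airspeed(5.31): V ← 5.31 m/s
adjust_airspeed(+6.74): V ← 5.31 +6.74 = 12.05 m/s
throttle_to(3519): rpm ← 3519
adjust_throttle(+1420): rpm ← 3519 +1420 = 4939
throttle_to(8148): rpm ← 8148
set_airspeed(41.77): V ← 41.77 m/s
final state: V = 41.77 m/s, rpm = 8148 → n = rpm/60 = 135.800000 rev/s
J = V / (n·D) = 41.77 / (135.800000 × 2.127) = 0.144610
regime bands: climb J<0.3317 | cruise [0.3317, 0.6634) | windmill J≥0.6634
J = 0.1446 → climb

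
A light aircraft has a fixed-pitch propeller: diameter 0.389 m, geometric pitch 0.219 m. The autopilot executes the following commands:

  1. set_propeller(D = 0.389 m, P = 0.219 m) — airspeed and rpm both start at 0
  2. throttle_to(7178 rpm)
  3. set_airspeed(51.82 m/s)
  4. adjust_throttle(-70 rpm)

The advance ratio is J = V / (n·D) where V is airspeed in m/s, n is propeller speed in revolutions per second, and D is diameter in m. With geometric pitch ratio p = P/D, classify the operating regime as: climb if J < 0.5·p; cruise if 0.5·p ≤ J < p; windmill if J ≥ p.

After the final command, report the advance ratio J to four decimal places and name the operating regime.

set_propeller: D = 0.389 m, P = 0.219 m (p = P/D = 0.562982); state ← (V=0, rpm=0)
throttle_to(7178): rpm ← 7178
set_airspeed(51.82): V ← 51.82 m/s
adjust_throttle(-70): rpm ← 7178 -70 = 7108
final state: V = 51.82 m/s, rpm = 7108 → n = rpm/60 = 118.466667 rev/s
J = V / (n·D) = 51.82 / (118.466667 × 0.389) = 1.124480
regime bands: climb J<0.2815 | cruise [0.2815, 0.5630) | windmill J≥0.5630
J = 1.1245 → windmill

J = 1.1245, regime = windmill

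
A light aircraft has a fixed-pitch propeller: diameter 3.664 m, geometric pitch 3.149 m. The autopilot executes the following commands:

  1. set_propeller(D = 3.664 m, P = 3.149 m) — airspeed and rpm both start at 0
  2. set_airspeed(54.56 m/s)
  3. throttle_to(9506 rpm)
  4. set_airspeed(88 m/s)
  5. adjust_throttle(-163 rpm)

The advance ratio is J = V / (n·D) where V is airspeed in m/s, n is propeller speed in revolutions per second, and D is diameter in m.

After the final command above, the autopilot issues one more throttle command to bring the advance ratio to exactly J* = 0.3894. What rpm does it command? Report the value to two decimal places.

set_propeller: D = 3.664 m, P = 3.149 m (p = P/D = 0.859443); state ← (V=0, rpm=0)
set_airspeed(54.56): V ← 54.56 m/s
throttle_to(9506): rpm ← 9506
set_airspeed(88): V ← 88 m/s
adjust_throttle(-163): rpm ← 9506 -163 = 9343
final state: V = 88 m/s, rpm = 9343 → n = rpm/60 = 155.716667 rev/s
target J* = 0.3894; solve J* = V/(n·D) for n: n = V/(J*·D) = 88/(0.3894 × 3.664) = 61.678139 rev/s
rpm = 60·n = 3700.688328

rpm = 3700.69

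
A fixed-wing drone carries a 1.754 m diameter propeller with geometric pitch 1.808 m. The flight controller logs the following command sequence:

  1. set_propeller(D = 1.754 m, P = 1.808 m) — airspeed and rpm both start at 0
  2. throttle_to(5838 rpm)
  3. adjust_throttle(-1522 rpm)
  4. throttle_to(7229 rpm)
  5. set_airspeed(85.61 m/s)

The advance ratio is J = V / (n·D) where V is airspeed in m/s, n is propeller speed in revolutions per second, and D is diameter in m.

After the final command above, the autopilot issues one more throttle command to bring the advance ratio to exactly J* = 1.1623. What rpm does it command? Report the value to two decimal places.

set_propeller: D = 1.754 m, P = 1.808 m (p = P/D = 1.030787); state ← (V=0, rpm=0)
throttle_to(5838): rpm ← 5838
adjust_throttle(-1522): rpm ← 5838 -1522 = 4316
throttle_to(7229): rpm ← 7229
set_airspeed(85.61): V ← 85.61 m/s
final state: V = 85.61 m/s, rpm = 7229 → n = rpm/60 = 120.483333 rev/s
target J* = 1.1623; solve J* = V/(n·D) for n: n = V/(J*·D) = 85.61/(1.1623 × 1.754) = 41.992978 rev/s
rpm = 60·n = 2519.578656

rpm = 2519.58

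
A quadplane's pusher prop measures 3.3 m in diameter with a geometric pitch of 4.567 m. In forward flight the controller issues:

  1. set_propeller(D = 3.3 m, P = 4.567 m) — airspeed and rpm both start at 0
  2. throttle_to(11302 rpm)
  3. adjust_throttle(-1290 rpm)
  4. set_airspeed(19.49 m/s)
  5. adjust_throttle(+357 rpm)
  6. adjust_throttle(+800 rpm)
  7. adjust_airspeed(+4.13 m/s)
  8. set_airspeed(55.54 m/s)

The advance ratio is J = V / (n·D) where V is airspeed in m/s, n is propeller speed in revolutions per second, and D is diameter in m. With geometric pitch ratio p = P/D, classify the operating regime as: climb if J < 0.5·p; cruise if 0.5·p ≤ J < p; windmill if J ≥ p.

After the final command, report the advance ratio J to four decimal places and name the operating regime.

J = 0.0904, regime = climb

set_propeller: D = 3.3 m, P = 4.567 m (p = P/D = 1.383939); state ← (V=0, rpm=0)
throttle_to(11302): rpm ← 11302
adjust_throttle(-1290): rpm ← 11302 -1290 = 10012
set_airspeed(19.49): V ← 19.49 m/s
adjust_throttle(+357): rpm ← 10012 +357 = 10369
adjust_throttle(+800): rpm ← 10369 +800 = 11169
adjust_airspeed(+4.13): V ← 19.49 +4.13 = 23.62 m/s
set_airspeed(55.54): V ← 55.54 m/s
final state: V = 55.54 m/s, rpm = 11169 → n = rpm/60 = 186.150000 rev/s
J = V / (n·D) = 55.54 / (186.150000 × 3.3) = 0.090413
regime bands: climb J<0.6920 | cruise [0.6920, 1.3839) | windmill J≥1.3839
J = 0.0904 → climb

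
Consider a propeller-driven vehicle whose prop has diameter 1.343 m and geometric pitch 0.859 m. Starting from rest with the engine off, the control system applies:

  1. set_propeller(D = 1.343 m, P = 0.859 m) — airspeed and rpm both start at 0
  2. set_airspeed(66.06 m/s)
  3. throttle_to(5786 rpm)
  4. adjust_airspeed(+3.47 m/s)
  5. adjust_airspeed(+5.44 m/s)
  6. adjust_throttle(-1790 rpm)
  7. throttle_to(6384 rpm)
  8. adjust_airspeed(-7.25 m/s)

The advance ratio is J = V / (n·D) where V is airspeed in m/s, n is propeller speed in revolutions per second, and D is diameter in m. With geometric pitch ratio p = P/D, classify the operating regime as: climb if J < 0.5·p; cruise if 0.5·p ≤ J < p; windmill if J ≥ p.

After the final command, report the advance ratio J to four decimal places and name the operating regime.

J = 0.4739, regime = cruise

set_propeller: D = 1.343 m, P = 0.859 m (p = P/D = 0.639613); state ← (V=0, rpm=0)
set_airspeed(66.06): V ← 66.06 m/s
throttle_to(5786): rpm ← 5786
adjust_airspeed(+3.47): V ← 66.06 +3.47 = 69.53 m/s
adjust_airspeed(+5.44): V ← 69.53 +5.44 = 74.97 m/s
adjust_throttle(-1790): rpm ← 5786 -1790 = 3996
throttle_to(6384): rpm ← 6384
adjust_airspeed(-7.25): V ← 74.97 -7.25 = 67.72 m/s
final state: V = 67.72 m/s, rpm = 6384 → n = rpm/60 = 106.400000 rev/s
J = V / (n·D) = 67.72 / (106.400000 × 1.343) = 0.473914
regime bands: climb J<0.3198 | cruise [0.3198, 0.6396) | windmill J≥0.6396
J = 0.4739 → cruise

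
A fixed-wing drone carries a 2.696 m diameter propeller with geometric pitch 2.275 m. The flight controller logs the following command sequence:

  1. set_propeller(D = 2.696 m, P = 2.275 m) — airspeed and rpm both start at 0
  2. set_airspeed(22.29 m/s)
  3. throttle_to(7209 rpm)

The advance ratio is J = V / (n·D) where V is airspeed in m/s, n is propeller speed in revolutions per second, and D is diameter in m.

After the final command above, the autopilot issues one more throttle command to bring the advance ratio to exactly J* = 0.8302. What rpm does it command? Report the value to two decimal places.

set_propeller: D = 2.696 m, P = 2.275 m (p = P/D = 0.843843); state ← (V=0, rpm=0)
set_airspeed(22.29): V ← 22.29 m/s
throttle_to(7209): rpm ← 7209
final state: V = 22.29 m/s, rpm = 7209 → n = rpm/60 = 120.150000 rev/s
target J* = 0.8302; solve J* = V/(n·D) for n: n = V/(J*·D) = 22.29/(0.8302 × 2.696) = 9.958810 rev/s
rpm = 60·n = 597.528607

rpm = 597.53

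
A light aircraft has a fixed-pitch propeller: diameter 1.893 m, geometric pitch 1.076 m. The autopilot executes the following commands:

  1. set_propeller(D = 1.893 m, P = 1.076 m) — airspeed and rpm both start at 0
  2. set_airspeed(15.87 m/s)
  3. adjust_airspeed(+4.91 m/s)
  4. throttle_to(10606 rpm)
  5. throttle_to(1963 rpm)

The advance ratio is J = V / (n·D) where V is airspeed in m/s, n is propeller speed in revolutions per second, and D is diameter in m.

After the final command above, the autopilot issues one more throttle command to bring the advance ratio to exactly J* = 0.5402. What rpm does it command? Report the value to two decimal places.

rpm = 1219.25

set_propeller: D = 1.893 m, P = 1.076 m (p = P/D = 0.568410); state ← (V=0, rpm=0)
set_airspeed(15.87): V ← 15.87 m/s
adjust_airspeed(+4.91): V ← 15.87 +4.91 = 20.78 m/s
throttle_to(10606): rpm ← 10606
throttle_to(1963): rpm ← 1963
final state: V = 20.78 m/s, rpm = 1963 → n = rpm/60 = 32.716667 rev/s
target J* = 0.5402; solve J* = V/(n·D) for n: n = V/(J*·D) = 20.78/(0.5402 × 1.893) = 20.320779 rev/s
rpm = 60·n = 1219.246731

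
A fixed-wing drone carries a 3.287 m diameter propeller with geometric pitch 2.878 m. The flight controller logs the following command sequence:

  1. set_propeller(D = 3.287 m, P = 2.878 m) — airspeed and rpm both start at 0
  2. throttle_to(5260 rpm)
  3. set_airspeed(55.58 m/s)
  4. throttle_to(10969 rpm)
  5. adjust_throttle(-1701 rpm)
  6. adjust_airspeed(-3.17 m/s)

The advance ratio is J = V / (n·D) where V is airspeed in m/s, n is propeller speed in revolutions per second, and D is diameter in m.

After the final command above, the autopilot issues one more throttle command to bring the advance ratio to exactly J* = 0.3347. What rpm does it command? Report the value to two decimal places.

rpm = 2858.31

set_propeller: D = 3.287 m, P = 2.878 m (p = P/D = 0.875570); state ← (V=0, rpm=0)
throttle_to(5260): rpm ← 5260
set_airspeed(55.58): V ← 55.58 m/s
throttle_to(10969): rpm ← 10969
adjust_throttle(-1701): rpm ← 10969 -1701 = 9268
adjust_airspeed(-3.17): V ← 55.58 -3.17 = 52.41 m/s
final state: V = 52.41 m/s, rpm = 9268 → n = rpm/60 = 154.466667 rev/s
target J* = 0.3347; solve J* = V/(n·D) for n: n = V/(J*·D) = 52.41/(0.3347 × 3.287) = 47.638573 rev/s
rpm = 60·n = 2858.314376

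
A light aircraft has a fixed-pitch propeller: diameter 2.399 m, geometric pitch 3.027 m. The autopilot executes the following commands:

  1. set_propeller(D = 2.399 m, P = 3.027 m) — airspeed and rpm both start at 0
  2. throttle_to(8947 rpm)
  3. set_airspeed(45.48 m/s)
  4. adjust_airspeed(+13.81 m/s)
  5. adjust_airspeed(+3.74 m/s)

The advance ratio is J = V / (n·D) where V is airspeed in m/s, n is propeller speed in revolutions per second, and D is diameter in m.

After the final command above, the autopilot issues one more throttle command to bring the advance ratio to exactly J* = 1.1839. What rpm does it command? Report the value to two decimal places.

set_propeller: D = 2.399 m, P = 3.027 m (p = P/D = 1.261776); state ← (V=0, rpm=0)
throttle_to(8947): rpm ← 8947
set_airspeed(45.48): V ← 45.48 m/s
adjust_airspeed(+13.81): V ← 45.48 +13.81 = 59.29 m/s
adjust_airspeed(+3.74): V ← 59.29 +3.74 = 63.03 m/s
final state: V = 63.03 m/s, rpm = 8947 → n = rpm/60 = 149.116667 rev/s
target J* = 1.1839; solve J* = V/(n·D) for n: n = V/(J*·D) = 63.03/(1.1839 × 2.399) = 22.192286 rev/s
rpm = 60·n = 1331.537154

rpm = 1331.54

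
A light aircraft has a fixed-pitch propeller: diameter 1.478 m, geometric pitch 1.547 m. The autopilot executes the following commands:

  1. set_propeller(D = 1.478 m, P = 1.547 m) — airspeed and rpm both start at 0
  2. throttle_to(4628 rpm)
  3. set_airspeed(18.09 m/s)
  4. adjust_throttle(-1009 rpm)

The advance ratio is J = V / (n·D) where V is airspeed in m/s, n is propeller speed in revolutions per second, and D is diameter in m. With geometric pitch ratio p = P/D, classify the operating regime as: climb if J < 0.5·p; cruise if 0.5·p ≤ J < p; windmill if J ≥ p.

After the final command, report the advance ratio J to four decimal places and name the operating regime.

J = 0.2029, regime = climb

set_propeller: D = 1.478 m, P = 1.547 m (p = P/D = 1.046685); state ← (V=0, rpm=0)
throttle_to(4628): rpm ← 4628
set_airspeed(18.09): V ← 18.09 m/s
adjust_throttle(-1009): rpm ← 4628 -1009 = 3619
final state: V = 18.09 m/s, rpm = 3619 → n = rpm/60 = 60.316667 rev/s
J = V / (n·D) = 18.09 / (60.316667 × 1.478) = 0.202921
regime bands: climb J<0.5233 | cruise [0.5233, 1.0467) | windmill J≥1.0467
J = 0.2029 → climb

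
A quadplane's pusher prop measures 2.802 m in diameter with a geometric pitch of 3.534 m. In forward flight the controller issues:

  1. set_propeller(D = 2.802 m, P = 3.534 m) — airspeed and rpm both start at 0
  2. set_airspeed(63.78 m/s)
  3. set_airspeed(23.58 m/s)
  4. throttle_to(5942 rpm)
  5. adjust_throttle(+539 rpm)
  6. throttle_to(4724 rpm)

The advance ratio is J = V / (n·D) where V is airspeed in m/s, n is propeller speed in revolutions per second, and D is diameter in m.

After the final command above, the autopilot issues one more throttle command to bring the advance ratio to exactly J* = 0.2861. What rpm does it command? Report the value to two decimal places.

set_propeller: D = 2.802 m, P = 3.534 m (p = P/D = 1.261242); state ← (V=0, rpm=0)
set_airspeed(63.78): V ← 63.78 m/s
set_airspeed(23.58): V ← 23.58 m/s
throttle_to(5942): rpm ← 5942
adjust_throttle(+539): rpm ← 5942 +539 = 6481
throttle_to(4724): rpm ← 4724
final state: V = 23.58 m/s, rpm = 4724 → n = rpm/60 = 78.733333 rev/s
target J* = 0.2861; solve J* = V/(n·D) for n: n = V/(J*·D) = 23.58/(0.2861 × 2.802) = 29.414252 rev/s
rpm = 60·n = 1764.855133

rpm = 1764.86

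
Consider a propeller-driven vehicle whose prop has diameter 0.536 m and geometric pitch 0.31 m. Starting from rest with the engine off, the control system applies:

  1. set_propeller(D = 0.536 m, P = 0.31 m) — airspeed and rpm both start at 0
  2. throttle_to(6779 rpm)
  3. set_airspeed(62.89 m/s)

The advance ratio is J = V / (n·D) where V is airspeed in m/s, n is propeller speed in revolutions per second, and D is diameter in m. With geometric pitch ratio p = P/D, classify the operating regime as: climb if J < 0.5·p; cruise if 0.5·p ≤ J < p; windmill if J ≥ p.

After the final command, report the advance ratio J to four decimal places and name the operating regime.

set_propeller: D = 0.536 m, P = 0.31 m (p = P/D = 0.578358); state ← (V=0, rpm=0)
throttle_to(6779): rpm ← 6779
set_airspeed(62.89): V ← 62.89 m/s
final state: V = 62.89 m/s, rpm = 6779 → n = rpm/60 = 112.983333 rev/s
J = V / (n·D) = 62.89 / (112.983333 × 0.536) = 1.038490
regime bands: climb J<0.2892 | cruise [0.2892, 0.5784) | windmill J≥0.5784
J = 1.0385 → windmill

J = 1.0385, regime = windmill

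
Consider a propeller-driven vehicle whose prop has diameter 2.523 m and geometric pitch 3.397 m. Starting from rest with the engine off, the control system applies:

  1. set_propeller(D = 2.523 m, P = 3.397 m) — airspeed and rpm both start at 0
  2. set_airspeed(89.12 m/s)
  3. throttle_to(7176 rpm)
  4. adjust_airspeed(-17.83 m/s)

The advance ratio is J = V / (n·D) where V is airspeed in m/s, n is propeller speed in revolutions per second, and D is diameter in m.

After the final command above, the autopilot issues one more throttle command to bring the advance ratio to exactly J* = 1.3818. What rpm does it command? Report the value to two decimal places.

rpm = 1226.92

set_propeller: D = 2.523 m, P = 3.397 m (p = P/D = 1.346413); state ← (V=0, rpm=0)
set_airspeed(89.12): V ← 89.12 m/s
throttle_to(7176): rpm ← 7176
adjust_airspeed(-17.83): V ← 89.12 -17.83 = 71.29 m/s
final state: V = 71.29 m/s, rpm = 7176 → n = rpm/60 = 119.600000 rev/s
target J* = 1.3818; solve J* = V/(n·D) for n: n = V/(J*·D) = 71.29/(1.3818 × 2.523) = 20.448722 rev/s
rpm = 60·n = 1226.923334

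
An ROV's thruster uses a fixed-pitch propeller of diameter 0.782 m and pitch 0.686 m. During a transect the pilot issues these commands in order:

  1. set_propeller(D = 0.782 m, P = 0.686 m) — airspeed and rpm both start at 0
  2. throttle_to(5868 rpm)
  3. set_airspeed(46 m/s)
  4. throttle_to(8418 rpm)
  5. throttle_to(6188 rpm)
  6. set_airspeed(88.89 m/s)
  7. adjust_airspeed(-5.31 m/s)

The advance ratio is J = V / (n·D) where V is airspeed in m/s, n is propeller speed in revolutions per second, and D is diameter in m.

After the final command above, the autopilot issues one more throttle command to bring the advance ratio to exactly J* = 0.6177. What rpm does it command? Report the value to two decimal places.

set_propeller: D = 0.782 m, P = 0.686 m (p = P/D = 0.877238); state ← (V=0, rpm=0)
throttle_to(5868): rpm ← 5868
set_airspeed(46): V ← 46 m/s
throttle_to(8418): rpm ← 8418
throttle_to(6188): rpm ← 6188
set_airspeed(88.89): V ← 88.89 m/s
adjust_airspeed(-5.31): V ← 88.89 -5.31 = 83.58 m/s
final state: V = 83.58 m/s, rpm = 6188 → n = rpm/60 = 103.133333 rev/s
target J* = 0.6177; solve J* = V/(n·D) for n: n = V/(J*·D) = 83.58/(0.6177 × 0.782) = 173.028647 rev/s
rpm = 60·n = 10381.718834

rpm = 10381.72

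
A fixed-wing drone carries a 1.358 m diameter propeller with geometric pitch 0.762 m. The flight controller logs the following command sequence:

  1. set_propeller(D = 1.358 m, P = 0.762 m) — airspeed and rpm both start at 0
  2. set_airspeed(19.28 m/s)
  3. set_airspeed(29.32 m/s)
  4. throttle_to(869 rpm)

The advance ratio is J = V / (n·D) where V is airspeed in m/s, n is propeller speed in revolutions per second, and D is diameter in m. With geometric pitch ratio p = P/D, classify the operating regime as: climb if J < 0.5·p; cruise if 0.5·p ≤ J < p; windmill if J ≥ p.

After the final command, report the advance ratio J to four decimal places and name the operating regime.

set_propeller: D = 1.358 m, P = 0.762 m (p = P/D = 0.561119); state ← (V=0, rpm=0)
set_airspeed(19.28): V ← 19.28 m/s
set_airspeed(29.32): V ← 29.32 m/s
throttle_to(869): rpm ← 869
final state: V = 29.32 m/s, rpm = 869 → n = rpm/60 = 14.483333 rev/s
J = V / (n·D) = 29.32 / (14.483333 × 1.358) = 1.490719
regime bands: climb J<0.2806 | cruise [0.2806, 0.5611) | windmill J≥0.5611
J = 1.4907 → windmill

J = 1.4907, regime = windmill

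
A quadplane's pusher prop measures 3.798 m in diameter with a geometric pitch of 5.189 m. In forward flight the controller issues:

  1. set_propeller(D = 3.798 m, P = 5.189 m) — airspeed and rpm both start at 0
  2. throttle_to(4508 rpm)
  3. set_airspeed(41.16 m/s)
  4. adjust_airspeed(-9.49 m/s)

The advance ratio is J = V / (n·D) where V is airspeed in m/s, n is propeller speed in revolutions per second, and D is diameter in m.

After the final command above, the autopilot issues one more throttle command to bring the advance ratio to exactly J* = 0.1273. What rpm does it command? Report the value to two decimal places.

rpm = 3930.21

set_propeller: D = 3.798 m, P = 5.189 m (p = P/D = 1.366245); state ← (V=0, rpm=0)
throttle_to(4508): rpm ← 4508
set_airspeed(41.16): V ← 41.16 m/s
adjust_airspeed(-9.49): V ← 41.16 -9.49 = 31.67 m/s
final state: V = 31.67 m/s, rpm = 4508 → n = rpm/60 = 75.133333 rev/s
target J* = 0.1273; solve J* = V/(n·D) for n: n = V/(J*·D) = 31.67/(0.1273 × 3.798) = 65.503529 rev/s
rpm = 60·n = 3930.211750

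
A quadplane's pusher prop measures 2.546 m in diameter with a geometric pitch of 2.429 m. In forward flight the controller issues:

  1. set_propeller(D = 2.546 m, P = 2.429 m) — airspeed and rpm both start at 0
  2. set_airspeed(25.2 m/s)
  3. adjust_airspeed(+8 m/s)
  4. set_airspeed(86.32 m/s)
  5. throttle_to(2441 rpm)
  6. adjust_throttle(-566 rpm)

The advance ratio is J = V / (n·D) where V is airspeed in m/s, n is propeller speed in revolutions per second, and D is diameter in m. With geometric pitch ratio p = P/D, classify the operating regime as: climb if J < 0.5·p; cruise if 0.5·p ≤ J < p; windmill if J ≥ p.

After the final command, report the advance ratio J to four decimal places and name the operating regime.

set_propeller: D = 2.546 m, P = 2.429 m (p = P/D = 0.954046); state ← (V=0, rpm=0)
set_airspeed(25.2): V ← 25.2 m/s
adjust_airspeed(+8): V ← 25.2 +8 = 33.2 m/s
set_airspeed(86.32): V ← 86.32 m/s
throttle_to(2441): rpm ← 2441
adjust_throttle(-566): rpm ← 2441 -566 = 1875
final state: V = 86.32 m/s, rpm = 1875 → n = rpm/60 = 31.250000 rev/s
J = V / (n·D) = 86.32 / (31.250000 × 2.546) = 1.084933
regime bands: climb J<0.4770 | cruise [0.4770, 0.9540) | windmill J≥0.9540
J = 1.0849 → windmill

J = 1.0849, regime = windmill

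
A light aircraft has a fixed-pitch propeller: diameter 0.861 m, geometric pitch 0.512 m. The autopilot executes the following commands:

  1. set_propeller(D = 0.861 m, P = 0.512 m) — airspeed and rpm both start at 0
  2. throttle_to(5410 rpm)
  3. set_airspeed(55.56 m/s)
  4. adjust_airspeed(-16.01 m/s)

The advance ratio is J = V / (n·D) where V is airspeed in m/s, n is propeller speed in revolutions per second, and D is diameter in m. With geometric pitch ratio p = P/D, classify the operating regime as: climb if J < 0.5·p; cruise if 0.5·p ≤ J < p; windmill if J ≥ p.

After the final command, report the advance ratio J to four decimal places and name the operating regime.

set_propeller: D = 0.861 m, P = 0.512 m (p = P/D = 0.594657); state ← (V=0, rpm=0)
throttle_to(5410): rpm ← 5410
set_airspeed(55.56): V ← 55.56 m/s
adjust_airspeed(-16.01): V ← 55.56 -16.01 = 39.55 m/s
final state: V = 39.55 m/s, rpm = 5410 → n = rpm/60 = 90.166667 rev/s
J = V / (n·D) = 39.55 / (90.166667 × 0.861) = 0.509445
regime bands: climb J<0.2973 | cruise [0.2973, 0.5947) | windmill J≥0.5947
J = 0.5094 → cruise

J = 0.5094, regime = cruise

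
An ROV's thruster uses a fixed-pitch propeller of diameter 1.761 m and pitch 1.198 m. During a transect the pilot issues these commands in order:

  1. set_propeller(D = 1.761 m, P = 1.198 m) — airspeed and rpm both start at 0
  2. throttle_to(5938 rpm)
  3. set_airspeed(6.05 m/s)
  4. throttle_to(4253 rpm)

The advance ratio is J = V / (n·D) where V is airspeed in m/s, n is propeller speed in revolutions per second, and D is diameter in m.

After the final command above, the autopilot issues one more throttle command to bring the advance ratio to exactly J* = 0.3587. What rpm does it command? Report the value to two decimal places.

rpm = 574.67

set_propeller: D = 1.761 m, P = 1.198 m (p = P/D = 0.680295); state ← (V=0, rpm=0)
throttle_to(5938): rpm ← 5938
set_airspeed(6.05): V ← 6.05 m/s
throttle_to(4253): rpm ← 4253
final state: V = 6.05 m/s, rpm = 4253 → n = rpm/60 = 70.883333 rev/s
target J* = 0.3587; solve J* = V/(n·D) for n: n = V/(J*·D) = 6.05/(0.3587 × 1.761) = 9.577775 rev/s
rpm = 60·n = 574.666515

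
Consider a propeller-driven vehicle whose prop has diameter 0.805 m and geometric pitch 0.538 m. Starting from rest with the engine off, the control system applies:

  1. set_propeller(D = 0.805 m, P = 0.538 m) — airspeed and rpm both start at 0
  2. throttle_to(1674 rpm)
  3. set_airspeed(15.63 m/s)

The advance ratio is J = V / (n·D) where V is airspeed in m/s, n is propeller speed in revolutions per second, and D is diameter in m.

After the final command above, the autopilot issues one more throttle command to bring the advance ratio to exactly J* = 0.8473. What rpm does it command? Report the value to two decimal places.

set_propeller: D = 0.805 m, P = 0.538 m (p = P/D = 0.668323); state ← (V=0, rpm=0)
throttle_to(1674): rpm ← 1674
set_airspeed(15.63): V ← 15.63 m/s
final state: V = 15.63 m/s, rpm = 1674 → n = rpm/60 = 27.900000 rev/s
target J* = 0.8473; solve J* = V/(n·D) for n: n = V/(J*·D) = 15.63/(0.8473 × 0.805) = 22.915318 rev/s
rpm = 60·n = 1374.919089

rpm = 1374.92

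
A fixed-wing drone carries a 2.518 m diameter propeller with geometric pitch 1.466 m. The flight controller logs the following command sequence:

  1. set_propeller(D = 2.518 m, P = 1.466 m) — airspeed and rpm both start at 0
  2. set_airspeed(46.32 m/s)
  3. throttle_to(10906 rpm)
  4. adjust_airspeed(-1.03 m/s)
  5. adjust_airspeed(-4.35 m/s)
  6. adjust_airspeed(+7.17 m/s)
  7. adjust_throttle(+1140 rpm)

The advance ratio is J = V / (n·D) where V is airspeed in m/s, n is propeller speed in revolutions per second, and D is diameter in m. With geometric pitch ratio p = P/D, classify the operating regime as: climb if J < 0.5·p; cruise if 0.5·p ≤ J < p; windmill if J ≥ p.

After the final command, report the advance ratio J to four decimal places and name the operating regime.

J = 0.0952, regime = climb

set_propeller: D = 2.518 m, P = 1.466 m (p = P/D = 0.582208); state ← (V=0, rpm=0)
set_airspeed(46.32): V ← 46.32 m/s
throttle_to(10906): rpm ← 10906
adjust_airspeed(-1.03): V ← 46.32 -1.03 = 45.29 m/s
adjust_airspeed(-4.35): V ← 45.29 -4.35 = 40.94 m/s
adjust_airspeed(+7.17): V ← 40.94 +7.17 = 48.11 m/s
adjust_throttle(+1140): rpm ← 10906 +1140 = 12046
final state: V = 48.11 m/s, rpm = 12046 → n = rpm/60 = 200.766667 rev/s
J = V / (n·D) = 48.11 / (200.766667 × 2.518) = 0.095167
regime bands: climb J<0.2911 | cruise [0.2911, 0.5822) | windmill J≥0.5822
J = 0.0952 → climb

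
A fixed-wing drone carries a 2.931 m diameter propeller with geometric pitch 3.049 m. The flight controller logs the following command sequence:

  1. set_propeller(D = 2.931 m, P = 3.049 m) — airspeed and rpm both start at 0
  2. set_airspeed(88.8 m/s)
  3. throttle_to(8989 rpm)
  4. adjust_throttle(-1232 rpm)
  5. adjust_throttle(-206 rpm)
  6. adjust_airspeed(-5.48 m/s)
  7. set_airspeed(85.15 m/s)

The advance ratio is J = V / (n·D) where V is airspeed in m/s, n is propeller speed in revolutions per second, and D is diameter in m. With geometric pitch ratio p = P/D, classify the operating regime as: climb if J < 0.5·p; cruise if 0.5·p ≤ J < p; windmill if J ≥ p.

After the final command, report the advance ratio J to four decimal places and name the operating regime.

J = 0.2308, regime = climb

set_propeller: D = 2.931 m, P = 3.049 m (p = P/D = 1.040259); state ← (V=0, rpm=0)
set_airspeed(88.8): V ← 88.8 m/s
throttle_to(8989): rpm ← 8989
adjust_throttle(-1232): rpm ← 8989 -1232 = 7757
adjust_throttle(-206): rpm ← 7757 -206 = 7551
adjust_airspeed(-5.48): V ← 88.8 -5.48 = 83.32 m/s
set_airspeed(85.15): V ← 85.15 m/s
final state: V = 85.15 m/s, rpm = 7551 → n = rpm/60 = 125.850000 rev/s
J = V / (n·D) = 85.15 / (125.850000 × 2.931) = 0.230842
regime bands: climb J<0.5201 | cruise [0.5201, 1.0403) | windmill J≥1.0403
J = 0.2308 → climb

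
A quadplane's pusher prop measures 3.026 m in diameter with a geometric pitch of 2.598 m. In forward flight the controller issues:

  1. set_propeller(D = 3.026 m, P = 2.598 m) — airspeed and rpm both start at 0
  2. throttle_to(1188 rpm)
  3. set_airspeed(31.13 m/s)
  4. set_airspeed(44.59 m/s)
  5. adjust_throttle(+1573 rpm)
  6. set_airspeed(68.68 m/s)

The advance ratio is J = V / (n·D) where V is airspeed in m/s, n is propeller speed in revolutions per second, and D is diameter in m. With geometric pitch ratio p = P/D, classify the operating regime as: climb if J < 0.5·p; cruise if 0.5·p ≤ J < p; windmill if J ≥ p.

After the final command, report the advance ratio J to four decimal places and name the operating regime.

J = 0.4932, regime = cruise

set_propeller: D = 3.026 m, P = 2.598 m (p = P/D = 0.858559); state ← (V=0, rpm=0)
throttle_to(1188): rpm ← 1188
set_airspeed(31.13): V ← 31.13 m/s
set_airspeed(44.59): V ← 44.59 m/s
adjust_throttle(+1573): rpm ← 1188 +1573 = 2761
set_airspeed(68.68): V ← 68.68 m/s
final state: V = 68.68 m/s, rpm = 2761 → n = rpm/60 = 46.016667 rev/s
J = V / (n·D) = 68.68 / (46.016667 × 3.026) = 0.493226
regime bands: climb J<0.4293 | cruise [0.4293, 0.8586) | windmill J≥0.8586
J = 0.4932 → cruise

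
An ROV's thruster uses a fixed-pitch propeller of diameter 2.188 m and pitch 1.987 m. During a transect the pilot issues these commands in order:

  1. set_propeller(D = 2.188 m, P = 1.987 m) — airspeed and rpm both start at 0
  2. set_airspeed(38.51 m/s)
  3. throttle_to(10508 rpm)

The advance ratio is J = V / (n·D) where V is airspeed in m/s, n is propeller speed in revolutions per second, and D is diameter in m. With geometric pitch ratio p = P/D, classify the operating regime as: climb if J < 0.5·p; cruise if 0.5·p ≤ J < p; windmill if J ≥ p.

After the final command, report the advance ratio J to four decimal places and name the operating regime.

J = 0.1005, regime = climb

set_propeller: D = 2.188 m, P = 1.987 m (p = P/D = 0.908135); state ← (V=0, rpm=0)
set_airspeed(38.51): V ← 38.51 m/s
throttle_to(10508): rpm ← 10508
final state: V = 38.51 m/s, rpm = 10508 → n = rpm/60 = 175.133333 rev/s
J = V / (n·D) = 38.51 / (175.133333 × 2.188) = 0.100498
regime bands: climb J<0.4541 | cruise [0.4541, 0.9081) | windmill J≥0.9081
J = 0.1005 → climb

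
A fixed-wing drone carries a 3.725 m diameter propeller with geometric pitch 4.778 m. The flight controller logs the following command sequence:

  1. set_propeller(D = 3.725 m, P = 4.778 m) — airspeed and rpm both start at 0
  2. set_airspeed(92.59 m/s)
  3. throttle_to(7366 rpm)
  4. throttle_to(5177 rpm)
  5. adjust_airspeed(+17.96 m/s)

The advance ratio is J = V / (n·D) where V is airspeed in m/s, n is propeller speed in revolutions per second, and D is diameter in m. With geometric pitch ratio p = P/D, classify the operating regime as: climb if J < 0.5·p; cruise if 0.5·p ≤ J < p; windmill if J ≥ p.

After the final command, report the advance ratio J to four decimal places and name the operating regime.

set_propeller: D = 3.725 m, P = 4.778 m (p = P/D = 1.282685); state ← (V=0, rpm=0)
set_airspeed(92.59): V ← 92.59 m/s
throttle_to(7366): rpm ← 7366
throttle_to(5177): rpm ← 5177
adjust_airspeed(+17.96): V ← 92.59 +17.96 = 110.55 m/s
final state: V = 110.55 m/s, rpm = 5177 → n = rpm/60 = 86.283333 rev/s
J = V / (n·D) = 110.55 / (86.283333 × 3.725) = 0.343958
regime bands: climb J<0.6413 | cruise [0.6413, 1.2827) | windmill J≥1.2827
J = 0.3440 → climb

J = 0.3440, regime = climb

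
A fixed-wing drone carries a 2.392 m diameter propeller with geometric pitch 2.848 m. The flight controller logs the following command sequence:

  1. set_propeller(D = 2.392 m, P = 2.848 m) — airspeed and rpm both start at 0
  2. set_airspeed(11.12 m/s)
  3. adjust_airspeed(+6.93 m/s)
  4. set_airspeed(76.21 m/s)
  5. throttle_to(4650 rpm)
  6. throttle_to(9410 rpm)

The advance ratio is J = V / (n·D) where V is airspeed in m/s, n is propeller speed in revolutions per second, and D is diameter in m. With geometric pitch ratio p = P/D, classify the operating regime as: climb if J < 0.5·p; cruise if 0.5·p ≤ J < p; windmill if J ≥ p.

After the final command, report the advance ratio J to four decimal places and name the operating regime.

set_propeller: D = 2.392 m, P = 2.848 m (p = P/D = 1.190635); state ← (V=0, rpm=0)
set_airspeed(11.12): V ← 11.12 m/s
adjust_airspeed(+6.93): V ← 11.12 +6.93 = 18.05 m/s
set_airspeed(76.21): V ← 76.21 m/s
throttle_to(4650): rpm ← 4650
throttle_to(9410): rpm ← 9410
final state: V = 76.21 m/s, rpm = 9410 → n = rpm/60 = 156.833333 rev/s
J = V / (n·D) = 76.21 / (156.833333 × 2.392) = 0.203148
regime bands: climb J<0.5953 | cruise [0.5953, 1.1906) | windmill J≥1.1906
J = 0.2031 → climb

J = 0.2031, regime = climb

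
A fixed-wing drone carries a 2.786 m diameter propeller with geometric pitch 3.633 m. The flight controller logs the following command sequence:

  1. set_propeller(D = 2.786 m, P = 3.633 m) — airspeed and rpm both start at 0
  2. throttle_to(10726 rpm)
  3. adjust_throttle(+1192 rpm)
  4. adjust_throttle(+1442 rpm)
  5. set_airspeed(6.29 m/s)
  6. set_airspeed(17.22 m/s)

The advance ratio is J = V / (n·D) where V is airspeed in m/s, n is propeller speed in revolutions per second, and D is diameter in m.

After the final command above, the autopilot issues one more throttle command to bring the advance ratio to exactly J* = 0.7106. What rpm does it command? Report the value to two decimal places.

rpm = 521.89

set_propeller: D = 2.786 m, P = 3.633 m (p = P/D = 1.304020); state ← (V=0, rpm=0)
throttle_to(10726): rpm ← 10726
adjust_throttle(+1192): rpm ← 10726 +1192 = 11918
adjust_throttle(+1442): rpm ← 11918 +1442 = 13360
set_airspeed(6.29): V ← 6.29 m/s
set_airspeed(17.22): V ← 17.22 m/s
final state: V = 17.22 m/s, rpm = 13360 → n = rpm/60 = 222.666667 rev/s
target J* = 0.7106; solve J* = V/(n·D) for n: n = V/(J*·D) = 17.22/(0.7106 × 2.786) = 8.698149 rev/s
rpm = 60·n = 521.888927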